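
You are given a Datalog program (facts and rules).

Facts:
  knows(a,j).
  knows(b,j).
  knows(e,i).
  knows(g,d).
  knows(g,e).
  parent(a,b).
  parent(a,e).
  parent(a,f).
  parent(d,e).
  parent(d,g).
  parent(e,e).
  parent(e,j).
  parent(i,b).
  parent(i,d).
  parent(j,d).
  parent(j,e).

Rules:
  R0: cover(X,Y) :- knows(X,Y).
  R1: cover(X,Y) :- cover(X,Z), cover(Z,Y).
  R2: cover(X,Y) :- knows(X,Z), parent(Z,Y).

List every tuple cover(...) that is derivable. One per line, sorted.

cover(a,b)
cover(a,d)
cover(a,e)
cover(a,i)
cover(a,j)
cover(b,b)
cover(b,d)
cover(b,e)
cover(b,i)
cover(b,j)
cover(e,b)
cover(e,d)
cover(e,e)
cover(e,i)
cover(e,j)
cover(g,b)
cover(g,d)
cover(g,e)
cover(g,g)
cover(g,i)
cover(g,j)

round 1: derive cover(a,j) via R0 from knows(a,j)
round 1: derive cover(b,j) via R0 from knows(b,j)
round 1: derive cover(e,i) via R0 from knows(e,i)
round 1: derive cover(g,d) via R0 from knows(g,d)
round 1: derive cover(g,e) via R0 from knows(g,e)
round 1: derive cover(a,d) via R2 from knows(a,j), parent(j,d)
round 1: derive cover(a,e) via R2 from knows(a,j), parent(j,e)
round 1: derive cover(b,d) via R2 from knows(b,j), parent(j,d)
round 1: derive cover(b,e) via R2 from knows(b,j), parent(j,e)
round 1: derive cover(e,b) via R2 from knows(e,i), parent(i,b)
round 1: derive cover(e,d) via R2 from knows(e,i), parent(i,d)
round 1: derive cover(g,g) via R2 from knows(g,d), parent(d,g)
round 1: derive cover(g,j) via R2 from knows(g,e), parent(e,j)
round 2: derive cover(a,b) via R1 from cover(a,e), cover(e,b)
round 2: derive cover(a,i) via R1 from cover(a,e), cover(e,i)
round 2: derive cover(b,b) via R1 from cover(b,e), cover(e,b)
round 2: derive cover(b,i) via R1 from cover(b,e), cover(e,i)
round 2: derive cover(e,e) via R1 from cover(e,b), cover(b,e)
round 2: derive cover(e,j) via R1 from cover(e,b), cover(b,j)
round 2: derive cover(g,b) via R1 from cover(g,e), cover(e,b)
round 2: derive cover(g,i) via R1 from cover(g,e), cover(e,i)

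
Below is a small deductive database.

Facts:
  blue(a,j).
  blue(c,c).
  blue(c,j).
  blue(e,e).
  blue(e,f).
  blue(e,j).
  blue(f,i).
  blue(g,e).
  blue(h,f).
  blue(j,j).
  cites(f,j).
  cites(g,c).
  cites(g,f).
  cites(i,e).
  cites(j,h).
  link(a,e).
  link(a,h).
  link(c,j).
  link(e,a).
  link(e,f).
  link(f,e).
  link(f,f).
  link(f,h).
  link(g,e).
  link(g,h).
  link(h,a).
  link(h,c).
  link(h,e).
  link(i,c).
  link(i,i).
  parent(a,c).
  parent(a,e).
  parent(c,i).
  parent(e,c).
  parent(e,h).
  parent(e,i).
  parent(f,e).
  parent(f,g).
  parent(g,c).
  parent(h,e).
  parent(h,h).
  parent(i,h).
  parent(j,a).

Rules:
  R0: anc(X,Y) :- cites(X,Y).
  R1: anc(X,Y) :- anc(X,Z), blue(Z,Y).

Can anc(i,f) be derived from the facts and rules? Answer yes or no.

round 1: derive anc(f,j) via R0 from cites(f,j)
round 1: derive anc(g,c) via R0 from cites(g,c)
round 1: derive anc(g,f) via R0 from cites(g,f)
round 1: derive anc(i,e) via R0 from cites(i,e)
round 1: derive anc(j,h) via R0 from cites(j,h)
round 2: derive anc(g,i) via R1 from anc(g,f), blue(f,i)
round 2: derive anc(g,j) via R1 from anc(g,c), blue(c,j)
round 2: derive anc(i,f) via R1 from anc(i,e), blue(e,f)
round 2: derive anc(i,j) via R1 from anc(i,e), blue(e,j)
round 2: derive anc(j,f) via R1 from anc(j,h), blue(h,f)
round 3: derive anc(i,i) via R1 from anc(i,f), blue(f,i)
round 3: derive anc(j,i) via R1 from anc(j,f), blue(f,i)

yes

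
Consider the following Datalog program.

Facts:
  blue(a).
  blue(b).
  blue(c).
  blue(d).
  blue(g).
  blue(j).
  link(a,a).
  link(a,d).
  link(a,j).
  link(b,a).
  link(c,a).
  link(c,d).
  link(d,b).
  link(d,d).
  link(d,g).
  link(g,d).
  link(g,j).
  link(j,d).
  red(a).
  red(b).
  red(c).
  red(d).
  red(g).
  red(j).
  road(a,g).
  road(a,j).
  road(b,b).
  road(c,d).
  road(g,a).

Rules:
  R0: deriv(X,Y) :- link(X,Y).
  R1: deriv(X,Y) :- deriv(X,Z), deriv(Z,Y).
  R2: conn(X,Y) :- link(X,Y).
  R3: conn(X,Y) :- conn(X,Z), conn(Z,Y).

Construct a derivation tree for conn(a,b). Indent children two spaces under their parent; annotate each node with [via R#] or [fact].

round 1: derive conn(a,a) via R2 from link(a,a)
round 1: derive conn(a,d) via R2 from link(a,d)
round 1: derive conn(a,j) via R2 from link(a,j)
round 1: derive conn(b,a) via R2 from link(b,a)
round 1: derive conn(c,a) via R2 from link(c,a)
round 1: derive conn(c,d) via R2 from link(c,d)
round 1: derive conn(d,b) via R2 from link(d,b)
round 1: derive conn(d,d) via R2 from link(d,d)
round 1: derive conn(d,g) via R2 from link(d,g)
round 1: derive conn(g,d) via R2 from link(g,d)
round 1: derive conn(g,j) via R2 from link(g,j)
round 1: derive conn(j,d) via R2 from link(j,d)
round 2: derive conn(a,b) via R3 from conn(a,d), conn(d,b)
round 2: derive conn(a,g) via R3 from conn(a,d), conn(d,g)
round 2: derive conn(b,d) via R3 from conn(b,a), conn(a,d)
round 2: derive conn(b,j) via R3 from conn(b,a), conn(a,j)
round 2: derive conn(c,b) via R3 from conn(c,d), conn(d,b)
round 2: derive conn(c,g) via R3 from conn(c,d), conn(d,g)
round 2: derive conn(c,j) via R3 from conn(c,a), conn(a,j)
round 2: derive conn(d,a) via R3 from conn(d,b), conn(b,a)
round 2: derive conn(d,j) via R3 from conn(d,g), conn(g,j)
round 2: derive conn(g,b) via R3 from conn(g,d), conn(d,b)
round 2: derive conn(g,g) via R3 from conn(g,d), conn(d,g)
round 2: derive conn(j,b) via R3 from conn(j,d), conn(d,b)
round 2: derive conn(j,g) via R3 from conn(j,d), conn(d,g)
round 3: derive conn(b,b) via R3 from conn(b,a), conn(a,b)
round 3: derive conn(b,g) via R3 from conn(b,a), conn(a,g)
round 3: derive conn(g,a) via R3 from conn(g,b), conn(b,a)
round 3: derive conn(j,a) via R3 from conn(j,b), conn(b,a)
round 3: derive conn(j,j) via R3 from conn(j,b), conn(b,j)

conn(a,b)  [via R3]
  conn(a,d)  [via R2]
    link(a,d)  [fact]
  conn(d,b)  [via R2]
    link(d,b)  [fact]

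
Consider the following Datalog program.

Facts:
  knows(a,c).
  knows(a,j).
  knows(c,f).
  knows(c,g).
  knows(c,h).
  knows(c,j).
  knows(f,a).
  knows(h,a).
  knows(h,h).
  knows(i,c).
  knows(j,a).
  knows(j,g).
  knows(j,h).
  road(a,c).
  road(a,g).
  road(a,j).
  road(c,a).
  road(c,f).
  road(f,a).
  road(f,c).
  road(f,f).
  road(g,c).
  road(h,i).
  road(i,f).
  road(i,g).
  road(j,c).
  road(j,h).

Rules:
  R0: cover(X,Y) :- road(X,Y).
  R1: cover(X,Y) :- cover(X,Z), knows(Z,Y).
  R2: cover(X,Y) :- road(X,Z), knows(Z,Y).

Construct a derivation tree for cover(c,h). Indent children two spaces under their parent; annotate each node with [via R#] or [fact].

round 1: derive cover(a,c) via R0 from road(a,c)
round 1: derive cover(a,g) via R0 from road(a,g)
round 1: derive cover(a,j) via R0 from road(a,j)
round 1: derive cover(c,a) via R0 from road(c,a)
round 1: derive cover(c,f) via R0 from road(c,f)
round 1: derive cover(f,a) via R0 from road(f,a)
round 1: derive cover(f,c) via R0 from road(f,c)
round 1: derive cover(f,f) via R0 from road(f,f)
round 1: derive cover(g,c) via R0 from road(g,c)
round 1: derive cover(h,i) via R0 from road(h,i)
round 1: derive cover(i,f) via R0 from road(i,f)
round 1: derive cover(i,g) via R0 from road(i,g)
round 1: derive cover(j,c) via R0 from road(j,c)
round 1: derive cover(j,h) via R0 from road(j,h)
round 1: derive cover(a,a) via R2 from road(a,j), knows(j,a)
round 1: derive cover(a,f) via R2 from road(a,c), knows(c,f)
round 1: derive cover(a,h) via R2 from road(a,c), knows(c,h)
round 1: derive cover(c,c) via R2 from road(c,a), knows(a,c)
round 1: derive cover(c,j) via R2 from road(c,a), knows(a,j)
round 1: derive cover(f,g) via R2 from road(f,c), knows(c,g)
round 1: derive cover(f,h) via R2 from road(f,c), knows(c,h)
round 1: derive cover(f,j) via R2 from road(f,a), knows(a,j)
round 1: derive cover(g,f) via R2 from road(g,c), knows(c,f)
round 1: derive cover(g,g) via R2 from road(g,c), knows(c,g)
round 1: derive cover(g,h) via R2 from road(g,c), knows(c,h)
round 1: derive cover(g,j) via R2 from road(g,c), knows(c,j)
round 1: derive cover(h,c) via R2 from road(h,i), knows(i,c)
round 1: derive cover(i,a) via R2 from road(i,f), knows(f,a)
round 1: derive cover(j,a) via R2 from road(j,h), knows(h,a)
round 1: derive cover(j,f) via R2 from road(j,c), knows(c,f)
round 1: derive cover(j,g) via R2 from road(j,c), knows(c,g)
round 1: derive cover(j,j) via R2 from road(j,c), knows(c,j)
round 2: derive cover(c,g) via R1 from cover(c,c), knows(c,g)
round 2: derive cover(c,h) via R1 from cover(c,c), knows(c,h)
round 2: derive cover(g,a) via R1 from cover(g,f), knows(f,a)
round 2: derive cover(h,f) via R1 from cover(h,c), knows(c,f)
round 2: derive cover(h,g) via R1 from cover(h,c), knows(c,g)
round 2: derive cover(h,h) via R1 from cover(h,c), knows(c,h)
round 2: derive cover(h,j) via R1 from cover(h,c), knows(c,j)
round 2: derive cover(i,c) via R1 from cover(i,a), knows(a,c)
round 2: derive cover(i,j) via R1 from cover(i,a), knows(a,j)
round 3: derive cover(h,a) via R1 from cover(h,f), knows(f,a)
round 3: derive cover(i,h) via R1 from cover(i,c), knows(c,h)

cover(c,h)  [via R1]
  cover(c,c)  [via R2]
    road(c,a)  [fact]
    knows(a,c)  [fact]
  knows(c,h)  [fact]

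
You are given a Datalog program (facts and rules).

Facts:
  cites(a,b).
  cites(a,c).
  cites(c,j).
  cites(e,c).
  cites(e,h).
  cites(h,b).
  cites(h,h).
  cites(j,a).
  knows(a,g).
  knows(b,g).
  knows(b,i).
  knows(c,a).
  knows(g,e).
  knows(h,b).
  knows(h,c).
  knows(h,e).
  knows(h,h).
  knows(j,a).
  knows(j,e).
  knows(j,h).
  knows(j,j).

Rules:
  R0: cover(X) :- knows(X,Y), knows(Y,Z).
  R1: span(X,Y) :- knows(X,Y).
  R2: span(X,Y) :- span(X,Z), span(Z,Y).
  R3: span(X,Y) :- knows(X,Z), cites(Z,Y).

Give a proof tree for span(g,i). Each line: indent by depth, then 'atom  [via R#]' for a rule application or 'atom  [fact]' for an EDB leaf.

span(g,i)  [via R2]
  span(g,b)  [via R2]
    span(g,c)  [via R3]
      knows(g,e)  [fact]
      cites(e,c)  [fact]
    span(c,b)  [via R3]
      knows(c,a)  [fact]
      cites(a,b)  [fact]
  span(b,i)  [via R1]
    knows(b,i)  [fact]

round 1: derive span(a,g) via R1 from knows(a,g)
round 1: derive span(b,g) via R1 from knows(b,g)
round 1: derive span(b,i) via R1 from knows(b,i)
round 1: derive span(c,a) via R1 from knows(c,a)
round 1: derive span(g,e) via R1 from knows(g,e)
round 1: derive span(h,b) via R1 from knows(h,b)
round 1: derive span(h,c) via R1 from knows(h,c)
round 1: derive span(h,e) via R1 from knows(h,e)
round 1: derive span(h,h) via R1 from knows(h,h)
round 1: derive span(j,a) via R1 from knows(j,a)
round 1: derive span(j,e) via R1 from knows(j,e)
round 1: derive span(j,h) via R1 from knows(j,h)
round 1: derive span(j,j) via R1 from knows(j,j)
round 1: derive span(c,b) via R3 from knows(c,a), cites(a,b)
round 1: derive span(c,c) via R3 from knows(c,a), cites(a,c)
round 1: derive span(g,c) via R3 from knows(g,e), cites(e,c)
round 1: derive span(g,h) via R3 from knows(g,e), cites(e,h)
round 1: derive span(h,j) via R3 from knows(h,c), cites(c,j)
round 1: derive span(j,b) via R3 from knows(j,a), cites(a,b)
round 1: derive span(j,c) via R3 from knows(j,a), cites(a,c)
round 2: derive span(a,c) via R2 from span(a,g), span(g,c)
round 2: derive span(a,e) via R2 from span(a,g), span(g,e)
round 2: derive span(a,h) via R2 from span(a,g), span(g,h)
round 2: derive span(b,c) via R2 from span(b,g), span(g,c)
round 2: derive span(b,e) via R2 from span(b,g), span(g,e)
round 2: derive span(b,h) via R2 from span(b,g), span(g,h)
round 2: derive span(c,g) via R2 from span(c,a), span(a,g)
round 2: derive span(c,i) via R2 from span(c,b), span(b,i)
round 2: derive span(g,a) via R2 from span(g,c), span(c,a)
round 2: derive span(g,b) via R2 from span(g,c), span(c,b)
round 2: derive span(g,j) via R2 from span(g,h), span(h,j)
round 2: derive span(h,a) via R2 from span(h,c), span(c,a)
round 2: derive span(h,g) via R2 from span(h,b), span(b,g)
round 2: derive span(h,i) via R2 from span(h,b), span(b,i)
round 2: derive span(j,g) via R2 from span(j,a), span(a,g)
round 2: derive span(j,i) via R2 from span(j,b), span(b,i)
round 3: derive span(a,a) via R2 from span(a,c), span(c,a)
round 3: derive span(a,b) via R2 from span(a,c), span(c,b)
round 3: derive span(a,i) via R2 from span(a,c), span(c,i)
round 3: derive span(a,j) via R2 from span(a,g), span(g,j)
round 3: derive span(b,a) via R2 from span(b,c), span(c,a)
round 3: derive span(b,b) via R2 from span(b,c), span(c,b)
round 3: derive span(b,j) via R2 from span(b,g), span(g,j)
round 3: derive span(c,e) via R2 from span(c,a), span(a,e)
round 3: derive span(c,h) via R2 from span(c,a), span(a,h)
round 3: derive span(c,j) via R2 from span(c,g), span(g,j)
round 3: derive span(g,g) via R2 from span(g,a), span(a,g)
round 3: derive span(g,i) via R2 from span(g,b), span(b,i)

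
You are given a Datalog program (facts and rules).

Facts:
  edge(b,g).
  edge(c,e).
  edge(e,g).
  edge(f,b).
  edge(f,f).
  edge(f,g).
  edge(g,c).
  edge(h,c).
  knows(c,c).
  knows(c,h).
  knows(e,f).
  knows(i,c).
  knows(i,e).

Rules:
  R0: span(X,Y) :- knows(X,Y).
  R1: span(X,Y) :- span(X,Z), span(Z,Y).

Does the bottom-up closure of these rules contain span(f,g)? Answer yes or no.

no

round 1: derive span(c,c) via R0 from knows(c,c)
round 1: derive span(c,h) via R0 from knows(c,h)
round 1: derive span(e,f) via R0 from knows(e,f)
round 1: derive span(i,c) via R0 from knows(i,c)
round 1: derive span(i,e) via R0 from knows(i,e)
round 2: derive span(i,f) via R1 from span(i,e), span(e,f)
round 2: derive span(i,h) via R1 from span(i,c), span(c,h)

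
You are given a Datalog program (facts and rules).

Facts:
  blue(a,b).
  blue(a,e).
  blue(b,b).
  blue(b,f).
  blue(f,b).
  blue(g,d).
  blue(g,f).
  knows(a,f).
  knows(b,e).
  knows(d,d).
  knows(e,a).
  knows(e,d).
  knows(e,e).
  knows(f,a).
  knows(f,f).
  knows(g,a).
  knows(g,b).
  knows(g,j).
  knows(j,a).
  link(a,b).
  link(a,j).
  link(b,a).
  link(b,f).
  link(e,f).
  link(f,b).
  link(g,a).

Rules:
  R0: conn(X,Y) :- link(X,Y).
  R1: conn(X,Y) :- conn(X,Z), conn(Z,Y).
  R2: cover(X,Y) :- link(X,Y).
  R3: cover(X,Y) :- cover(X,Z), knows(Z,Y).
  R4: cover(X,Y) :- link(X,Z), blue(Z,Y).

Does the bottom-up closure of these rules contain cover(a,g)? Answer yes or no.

no

round 1: derive cover(a,b) via R2 from link(a,b)
round 1: derive cover(a,j) via R2 from link(a,j)
round 1: derive cover(b,a) via R2 from link(b,a)
round 1: derive cover(b,f) via R2 from link(b,f)
round 1: derive cover(e,f) via R2 from link(e,f)
round 1: derive cover(f,b) via R2 from link(f,b)
round 1: derive cover(g,a) via R2 from link(g,a)
round 1: derive cover(a,f) via R4 from link(a,b), blue(b,f)
round 1: derive cover(b,b) via R4 from link(b,a), blue(a,b)
round 1: derive cover(b,e) via R4 from link(b,a), blue(a,e)
round 1: derive cover(e,b) via R4 from link(e,f), blue(f,b)
round 1: derive cover(f,f) via R4 from link(f,b), blue(b,f)
round 1: derive cover(g,b) via R4 from link(g,a), blue(a,b)
round 1: derive cover(g,e) via R4 from link(g,a), blue(a,e)
round 2: derive cover(a,a) via R3 from cover(a,f), knows(f,a)
round 2: derive cover(a,e) via R3 from cover(a,b), knows(b,e)
round 2: derive cover(b,d) via R3 from cover(b,e), knows(e,d)
round 2: derive cover(e,a) via R3 from cover(e,f), knows(f,a)
round 2: derive cover(e,e) via R3 from cover(e,b), knows(b,e)
round 2: derive cover(f,a) via R3 from cover(f,f), knows(f,a)
round 2: derive cover(f,e) via R3 from cover(f,b), knows(b,e)
round 2: derive cover(g,d) via R3 from cover(g,e), knows(e,d)
round 2: derive cover(g,f) via R3 from cover(g,a), knows(a,f)
round 3: derive cover(a,d) via R3 from cover(a,e), knows(e,d)
round 3: derive cover(e,d) via R3 from cover(e,e), knows(e,d)
round 3: derive cover(f,d) via R3 from cover(f,e), knows(e,d)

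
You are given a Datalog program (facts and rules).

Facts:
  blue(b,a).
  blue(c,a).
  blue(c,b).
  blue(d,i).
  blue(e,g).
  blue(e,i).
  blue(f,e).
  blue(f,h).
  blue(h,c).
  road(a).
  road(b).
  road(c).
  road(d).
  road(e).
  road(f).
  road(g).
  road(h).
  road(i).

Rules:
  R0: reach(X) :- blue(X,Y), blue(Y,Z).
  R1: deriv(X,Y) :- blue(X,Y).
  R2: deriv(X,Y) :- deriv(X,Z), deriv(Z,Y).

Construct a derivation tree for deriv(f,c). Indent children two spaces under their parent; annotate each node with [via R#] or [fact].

deriv(f,c)  [via R2]
  deriv(f,h)  [via R1]
    blue(f,h)  [fact]
  deriv(h,c)  [via R1]
    blue(h,c)  [fact]

round 1: derive deriv(b,a) via R1 from blue(b,a)
round 1: derive deriv(c,a) via R1 from blue(c,a)
round 1: derive deriv(c,b) via R1 from blue(c,b)
round 1: derive deriv(d,i) via R1 from blue(d,i)
round 1: derive deriv(e,g) via R1 from blue(e,g)
round 1: derive deriv(e,i) via R1 from blue(e,i)
round 1: derive deriv(f,e) via R1 from blue(f,e)
round 1: derive deriv(f,h) via R1 from blue(f,h)
round 1: derive deriv(h,c) via R1 from blue(h,c)
round 2: derive deriv(f,c) via R2 from deriv(f,h), deriv(h,c)
round 2: derive deriv(f,g) via R2 from deriv(f,e), deriv(e,g)
round 2: derive deriv(f,i) via R2 from deriv(f,e), deriv(e,i)
round 2: derive deriv(h,a) via R2 from deriv(h,c), deriv(c,a)
round 2: derive deriv(h,b) via R2 from deriv(h,c), deriv(c,b)
round 3: derive deriv(f,a) via R2 from deriv(f,c), deriv(c,a)
round 3: derive deriv(f,b) via R2 from deriv(f,c), deriv(c,b)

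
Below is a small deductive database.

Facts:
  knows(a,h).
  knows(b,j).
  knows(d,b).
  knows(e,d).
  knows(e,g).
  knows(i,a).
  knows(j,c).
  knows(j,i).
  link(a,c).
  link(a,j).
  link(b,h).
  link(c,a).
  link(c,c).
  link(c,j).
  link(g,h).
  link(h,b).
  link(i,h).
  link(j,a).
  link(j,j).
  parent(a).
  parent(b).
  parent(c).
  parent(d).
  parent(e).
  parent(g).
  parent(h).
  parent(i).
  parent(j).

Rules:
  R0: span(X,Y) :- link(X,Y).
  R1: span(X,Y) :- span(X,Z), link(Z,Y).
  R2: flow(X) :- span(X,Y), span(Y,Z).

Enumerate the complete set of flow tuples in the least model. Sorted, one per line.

round 1: derive span(a,c) via R0 from link(a,c)
round 1: derive span(a,j) via R0 from link(a,j)
round 1: derive span(b,h) via R0 from link(b,h)
round 1: derive span(c,a) via R0 from link(c,a)
round 1: derive span(c,c) via R0 from link(c,c)
round 1: derive span(c,j) via R0 from link(c,j)
round 1: derive span(g,h) via R0 from link(g,h)
round 1: derive span(h,b) via R0 from link(h,b)
round 1: derive span(i,h) via R0 from link(i,h)
round 1: derive span(j,a) via R0 from link(j,a)
round 1: derive span(j,j) via R0 from link(j,j)
round 2: derive span(a,a) via R1 from span(a,c), link(c,a)
round 2: derive span(b,b) via R1 from span(b,h), link(h,b)
round 2: derive span(g,b) via R1 from span(g,h), link(h,b)
round 2: derive span(h,h) via R1 from span(h,b), link(b,h)
round 2: derive span(i,b) via R1 from span(i,h), link(h,b)
round 2: derive span(j,c) via R1 from span(j,a), link(a,c)
round 2: derive flow(a) via R2 from span(a,c), span(c,a)
round 2: derive flow(b) via R2 from span(b,h), span(h,b)
round 2: derive flow(c) via R2 from span(c,a), span(a,c)
round 2: derive flow(g) via R2 from span(g,h), span(h,b)
round 2: derive flow(h) via R2 from span(h,b), span(b,h)
round 2: derive flow(i) via R2 from span(i,h), span(h,b)
round 2: derive flow(j) via R2 from span(j,a), span(a,c)

flow(a)
flow(b)
flow(c)
flow(g)
flow(h)
flow(i)
flow(j)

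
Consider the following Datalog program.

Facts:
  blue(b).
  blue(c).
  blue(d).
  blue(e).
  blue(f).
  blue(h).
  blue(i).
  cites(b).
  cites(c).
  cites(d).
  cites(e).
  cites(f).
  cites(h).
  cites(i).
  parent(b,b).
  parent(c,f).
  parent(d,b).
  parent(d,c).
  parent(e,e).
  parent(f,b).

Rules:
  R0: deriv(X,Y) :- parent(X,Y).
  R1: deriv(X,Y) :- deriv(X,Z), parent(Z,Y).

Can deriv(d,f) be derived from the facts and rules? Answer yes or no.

round 1: derive deriv(b,b) via R0 from parent(b,b)
round 1: derive deriv(c,f) via R0 from parent(c,f)
round 1: derive deriv(d,b) via R0 from parent(d,b)
round 1: derive deriv(d,c) via R0 from parent(d,c)
round 1: derive deriv(e,e) via R0 from parent(e,e)
round 1: derive deriv(f,b) via R0 from parent(f,b)
round 2: derive deriv(c,b) via R1 from deriv(c,f), parent(f,b)
round 2: derive deriv(d,f) via R1 from deriv(d,c), parent(c,f)

yes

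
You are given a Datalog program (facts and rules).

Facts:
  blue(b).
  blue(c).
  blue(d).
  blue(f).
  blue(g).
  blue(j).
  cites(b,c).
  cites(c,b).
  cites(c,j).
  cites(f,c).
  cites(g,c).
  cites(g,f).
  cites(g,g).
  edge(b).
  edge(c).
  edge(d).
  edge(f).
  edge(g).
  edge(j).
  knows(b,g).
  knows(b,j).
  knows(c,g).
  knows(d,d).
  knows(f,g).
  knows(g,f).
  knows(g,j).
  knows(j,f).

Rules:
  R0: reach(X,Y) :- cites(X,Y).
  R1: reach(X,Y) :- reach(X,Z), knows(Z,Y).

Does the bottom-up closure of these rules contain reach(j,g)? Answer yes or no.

no

round 1: derive reach(b,c) via R0 from cites(b,c)
round 1: derive reach(c,b) via R0 from cites(c,b)
round 1: derive reach(c,j) via R0 from cites(c,j)
round 1: derive reach(f,c) via R0 from cites(f,c)
round 1: derive reach(g,c) via R0 from cites(g,c)
round 1: derive reach(g,f) via R0 from cites(g,f)
round 1: derive reach(g,g) via R0 from cites(g,g)
round 2: derive reach(b,g) via R1 from reach(b,c), knows(c,g)
round 2: derive reach(c,f) via R1 from reach(c,j), knows(j,f)
round 2: derive reach(c,g) via R1 from reach(c,b), knows(b,g)
round 2: derive reach(f,g) via R1 from reach(f,c), knows(c,g)
round 2: derive reach(g,j) via R1 from reach(g,g), knows(g,j)
round 3: derive reach(b,f) via R1 from reach(b,g), knows(g,f)
round 3: derive reach(b,j) via R1 from reach(b,g), knows(g,j)
round 3: derive reach(f,f) via R1 from reach(f,g), knows(g,f)
round 3: derive reach(f,j) via R1 from reach(f,g), knows(g,j)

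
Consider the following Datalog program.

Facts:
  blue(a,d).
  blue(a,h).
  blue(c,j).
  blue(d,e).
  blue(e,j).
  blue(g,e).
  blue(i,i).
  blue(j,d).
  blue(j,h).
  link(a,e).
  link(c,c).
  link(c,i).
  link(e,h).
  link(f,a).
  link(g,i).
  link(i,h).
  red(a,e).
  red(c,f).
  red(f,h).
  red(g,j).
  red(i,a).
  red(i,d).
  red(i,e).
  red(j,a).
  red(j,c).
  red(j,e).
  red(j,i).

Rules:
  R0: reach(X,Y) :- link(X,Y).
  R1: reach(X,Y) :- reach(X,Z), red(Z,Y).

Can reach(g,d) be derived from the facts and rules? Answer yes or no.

round 1: derive reach(a,e) via R0 from link(a,e)
round 1: derive reach(c,c) via R0 from link(c,c)
round 1: derive reach(c,i) via R0 from link(c,i)
round 1: derive reach(e,h) via R0 from link(e,h)
round 1: derive reach(f,a) via R0 from link(f,a)
round 1: derive reach(g,i) via R0 from link(g,i)
round 1: derive reach(i,h) via R0 from link(i,h)
round 2: derive reach(c,a) via R1 from reach(c,i), red(i,a)
round 2: derive reach(c,d) via R1 from reach(c,i), red(i,d)
round 2: derive reach(c,e) via R1 from reach(c,i), red(i,e)
round 2: derive reach(c,f) via R1 from reach(c,c), red(c,f)
round 2: derive reach(f,e) via R1 from reach(f,a), red(a,e)
round 2: derive reach(g,a) via R1 from reach(g,i), red(i,a)
round 2: derive reach(g,d) via R1 from reach(g,i), red(i,d)
round 2: derive reach(g,e) via R1 from reach(g,i), red(i,e)
round 3: derive reach(c,h) via R1 from reach(c,f), red(f,h)

yes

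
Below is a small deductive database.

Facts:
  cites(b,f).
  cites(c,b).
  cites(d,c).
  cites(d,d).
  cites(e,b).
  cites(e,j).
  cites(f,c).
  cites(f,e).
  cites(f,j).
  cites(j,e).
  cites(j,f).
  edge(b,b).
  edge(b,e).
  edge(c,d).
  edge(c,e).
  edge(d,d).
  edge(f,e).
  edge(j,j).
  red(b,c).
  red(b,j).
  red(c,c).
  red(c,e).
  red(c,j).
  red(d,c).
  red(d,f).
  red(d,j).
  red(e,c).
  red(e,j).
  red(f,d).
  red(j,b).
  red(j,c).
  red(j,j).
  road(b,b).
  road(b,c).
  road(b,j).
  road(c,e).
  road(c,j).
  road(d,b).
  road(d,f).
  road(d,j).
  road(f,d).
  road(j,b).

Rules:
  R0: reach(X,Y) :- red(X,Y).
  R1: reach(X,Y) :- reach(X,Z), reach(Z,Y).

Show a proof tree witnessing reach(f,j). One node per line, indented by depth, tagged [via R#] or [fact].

reach(f,j)  [via R1]
  reach(f,d)  [via R0]
    red(f,d)  [fact]
  reach(d,j)  [via R0]
    red(d,j)  [fact]

round 1: derive reach(b,c) via R0 from red(b,c)
round 1: derive reach(b,j) via R0 from red(b,j)
round 1: derive reach(c,c) via R0 from red(c,c)
round 1: derive reach(c,e) via R0 from red(c,e)
round 1: derive reach(c,j) via R0 from red(c,j)
round 1: derive reach(d,c) via R0 from red(d,c)
round 1: derive reach(d,f) via R0 from red(d,f)
round 1: derive reach(d,j) via R0 from red(d,j)
round 1: derive reach(e,c) via R0 from red(e,c)
round 1: derive reach(e,j) via R0 from red(e,j)
round 1: derive reach(f,d) via R0 from red(f,d)
round 1: derive reach(j,b) via R0 from red(j,b)
round 1: derive reach(j,c) via R0 from red(j,c)
round 1: derive reach(j,j) via R0 from red(j,j)
round 2: derive reach(b,b) via R1 from reach(b,j), reach(j,b)
round 2: derive reach(b,e) via R1 from reach(b,c), reach(c,e)
round 2: derive reach(c,b) via R1 from reach(c,j), reach(j,b)
round 2: derive reach(d,b) via R1 from reach(d,j), reach(j,b)
round 2: derive reach(d,d) via R1 from reach(d,f), reach(f,d)
round 2: derive reach(d,e) via R1 from reach(d,c), reach(c,e)
round 2: derive reach(e,b) via R1 from reach(e,j), reach(j,b)
round 2: derive reach(e,e) via R1 from reach(e,c), reach(c,e)
round 2: derive reach(f,c) via R1 from reach(f,d), reach(d,c)
round 2: derive reach(f,f) via R1 from reach(f,d), reach(d,f)
round 2: derive reach(f,j) via R1 from reach(f,d), reach(d,j)
round 2: derive reach(j,e) via R1 from reach(j,c), reach(c,e)
round 3: derive reach(f,b) via R1 from reach(f,c), reach(c,b)
round 3: derive reach(f,e) via R1 from reach(f,c), reach(c,e)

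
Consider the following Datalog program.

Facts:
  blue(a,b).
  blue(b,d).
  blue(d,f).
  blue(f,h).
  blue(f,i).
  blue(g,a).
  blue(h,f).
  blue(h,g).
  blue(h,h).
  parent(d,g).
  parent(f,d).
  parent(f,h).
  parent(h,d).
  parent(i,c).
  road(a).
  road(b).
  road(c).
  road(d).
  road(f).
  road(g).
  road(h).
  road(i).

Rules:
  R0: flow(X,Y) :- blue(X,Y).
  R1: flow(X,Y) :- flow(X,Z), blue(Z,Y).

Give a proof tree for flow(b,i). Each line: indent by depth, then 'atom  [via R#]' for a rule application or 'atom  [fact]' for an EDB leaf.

round 1: derive flow(a,b) via R0 from blue(a,b)
round 1: derive flow(b,d) via R0 from blue(b,d)
round 1: derive flow(d,f) via R0 from blue(d,f)
round 1: derive flow(f,h) via R0 from blue(f,h)
round 1: derive flow(f,i) via R0 from blue(f,i)
round 1: derive flow(g,a) via R0 from blue(g,a)
round 1: derive flow(h,f) via R0 from blue(h,f)
round 1: derive flow(h,g) via R0 from blue(h,g)
round 1: derive flow(h,h) via R0 from blue(h,h)
round 2: derive flow(a,d) via R1 from flow(a,b), blue(b,d)
round 2: derive flow(b,f) via R1 from flow(b,d), blue(d,f)
round 2: derive flow(d,h) via R1 from flow(d,f), blue(f,h)
round 2: derive flow(d,i) via R1 from flow(d,f), blue(f,i)
round 2: derive flow(f,f) via R1 from flow(f,h), blue(h,f)
round 2: derive flow(f,g) via R1 from flow(f,h), blue(h,g)
round 2: derive flow(g,b) via R1 from flow(g,a), blue(a,b)
round 2: derive flow(h,a) via R1 from flow(h,g), blue(g,a)
round 2: derive flow(h,i) via R1 from flow(h,f), blue(f,i)
round 3: derive flow(a,f) via R1 from flow(a,d), blue(d,f)
round 3: derive flow(b,h) via R1 from flow(b,f), blue(f,h)
round 3: derive flow(b,i) via R1 from flow(b,f), blue(f,i)
round 3: derive flow(d,g) via R1 from flow(d,h), blue(h,g)
round 3: derive flow(f,a) via R1 from flow(f,g), blue(g,a)
round 3: derive flow(g,d) via R1 from flow(g,b), blue(b,d)
round 3: derive flow(h,b) via R1 from flow(h,a), blue(a,b)
round 4: derive flow(a,h) via R1 from flow(a,f), blue(f,h)
round 4: derive flow(a,i) via R1 from flow(a,f), blue(f,i)
round 4: derive flow(b,g) via R1 from flow(b,h), blue(h,g)
round 4: derive flow(d,a) via R1 from flow(d,g), blue(g,a)
round 4: derive flow(f,b) via R1 from flow(f,a), blue(a,b)
round 4: derive flow(g,f) via R1 from flow(g,d), blue(d,f)
round 4: derive flow(h,d) via R1 from flow(h,b), blue(b,d)
round 5: derive flow(a,g) via R1 from flow(a,h), blue(h,g)
round 5: derive flow(b,a) via R1 from flow(b,g), blue(g,a)
round 5: derive flow(d,b) via R1 from flow(d,a), blue(a,b)
round 5: derive flow(f,d) via R1 from flow(f,b), blue(b,d)
round 5: derive flow(g,h) via R1 from flow(g,f), blue(f,h)
round 5: derive flow(g,i) via R1 from flow(g,f), blue(f,i)
round 6: derive flow(a,a) via R1 from flow(a,g), blue(g,a)
round 6: derive flow(b,b) via R1 from flow(b,a), blue(a,b)
round 6: derive flow(d,d) via R1 from flow(d,b), blue(b,d)
round 6: derive flow(g,g) via R1 from flow(g,h), blue(h,g)

flow(b,i)  [via R1]
  flow(b,f)  [via R1]
    flow(b,d)  [via R0]
      blue(b,d)  [fact]
    blue(d,f)  [fact]
  blue(f,i)  [fact]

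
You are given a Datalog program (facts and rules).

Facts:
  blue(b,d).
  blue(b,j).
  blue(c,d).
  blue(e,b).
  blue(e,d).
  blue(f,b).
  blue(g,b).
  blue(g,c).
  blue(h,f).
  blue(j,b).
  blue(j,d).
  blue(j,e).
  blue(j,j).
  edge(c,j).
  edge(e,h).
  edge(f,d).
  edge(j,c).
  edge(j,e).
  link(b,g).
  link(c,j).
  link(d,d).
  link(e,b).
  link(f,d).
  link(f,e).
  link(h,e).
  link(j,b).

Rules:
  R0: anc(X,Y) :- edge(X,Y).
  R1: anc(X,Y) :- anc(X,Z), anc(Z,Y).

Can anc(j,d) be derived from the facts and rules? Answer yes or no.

no

round 1: derive anc(c,j) via R0 from edge(c,j)
round 1: derive anc(e,h) via R0 from edge(e,h)
round 1: derive anc(f,d) via R0 from edge(f,d)
round 1: derive anc(j,c) via R0 from edge(j,c)
round 1: derive anc(j,e) via R0 from edge(j,e)
round 2: derive anc(c,c) via R1 from anc(c,j), anc(j,c)
round 2: derive anc(c,e) via R1 from anc(c,j), anc(j,e)
round 2: derive anc(j,h) via R1 from anc(j,e), anc(e,h)
round 2: derive anc(j,j) via R1 from anc(j,c), anc(c,j)
round 3: derive anc(c,h) via R1 from anc(c,e), anc(e,h)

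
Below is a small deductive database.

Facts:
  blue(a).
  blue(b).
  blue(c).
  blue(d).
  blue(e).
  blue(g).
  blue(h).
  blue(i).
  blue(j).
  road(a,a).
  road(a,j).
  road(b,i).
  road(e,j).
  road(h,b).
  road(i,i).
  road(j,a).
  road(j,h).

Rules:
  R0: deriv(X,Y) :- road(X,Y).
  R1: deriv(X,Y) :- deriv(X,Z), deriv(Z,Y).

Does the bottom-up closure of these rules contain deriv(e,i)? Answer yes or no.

yes

round 1: derive deriv(a,a) via R0 from road(a,a)
round 1: derive deriv(a,j) via R0 from road(a,j)
round 1: derive deriv(b,i) via R0 from road(b,i)
round 1: derive deriv(e,j) via R0 from road(e,j)
round 1: derive deriv(h,b) via R0 from road(h,b)
round 1: derive deriv(i,i) via R0 from road(i,i)
round 1: derive deriv(j,a) via R0 from road(j,a)
round 1: derive deriv(j,h) via R0 from road(j,h)
round 2: derive deriv(a,h) via R1 from deriv(a,j), deriv(j,h)
round 2: derive deriv(e,a) via R1 from deriv(e,j), deriv(j,a)
round 2: derive deriv(e,h) via R1 from deriv(e,j), deriv(j,h)
round 2: derive deriv(h,i) via R1 from deriv(h,b), deriv(b,i)
round 2: derive deriv(j,b) via R1 from deriv(j,h), deriv(h,b)
round 2: derive deriv(j,j) via R1 from deriv(j,a), deriv(a,j)
round 3: derive deriv(a,b) via R1 from deriv(a,h), deriv(h,b)
round 3: derive deriv(a,i) via R1 from deriv(a,h), deriv(h,i)
round 3: derive deriv(e,b) via R1 from deriv(e,h), deriv(h,b)
round 3: derive deriv(e,i) via R1 from deriv(e,h), deriv(h,i)
round 3: derive deriv(j,i) via R1 from deriv(j,b), deriv(b,i)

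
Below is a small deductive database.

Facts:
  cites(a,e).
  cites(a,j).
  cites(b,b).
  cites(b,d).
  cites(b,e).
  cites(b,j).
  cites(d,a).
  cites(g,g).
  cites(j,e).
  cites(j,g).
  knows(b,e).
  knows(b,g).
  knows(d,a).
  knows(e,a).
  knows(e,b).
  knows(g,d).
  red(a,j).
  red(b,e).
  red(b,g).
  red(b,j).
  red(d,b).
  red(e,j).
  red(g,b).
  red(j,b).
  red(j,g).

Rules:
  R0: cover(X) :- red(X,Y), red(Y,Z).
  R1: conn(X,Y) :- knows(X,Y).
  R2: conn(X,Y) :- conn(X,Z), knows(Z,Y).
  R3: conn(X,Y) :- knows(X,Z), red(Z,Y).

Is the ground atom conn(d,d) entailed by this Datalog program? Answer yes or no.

round 1: derive conn(b,e) via R1 from knows(b,e)
round 1: derive conn(b,g) via R1 from knows(b,g)
round 1: derive conn(d,a) via R1 from knows(d,a)
round 1: derive conn(e,a) via R1 from knows(e,a)
round 1: derive conn(e,b) via R1 from knows(e,b)
round 1: derive conn(g,d) via R1 from knows(g,d)
round 1: derive conn(b,b) via R3 from knows(b,g), red(g,b)
round 1: derive conn(b,j) via R3 from knows(b,e), red(e,j)
round 1: derive conn(d,j) via R3 from knows(d,a), red(a,j)
round 1: derive conn(e,e) via R3 from knows(e,b), red(b,e)
round 1: derive conn(e,g) via R3 from knows(e,b), red(b,g)
round 1: derive conn(e,j) via R3 from knows(e,a), red(a,j)
round 1: derive conn(g,b) via R3 from knows(g,d), red(d,b)
round 2: derive conn(b,a) via R2 from conn(b,e), knows(e,a)
round 2: derive conn(b,d) via R2 from conn(b,g), knows(g,d)
round 2: derive conn(e,d) via R2 from conn(e,g), knows(g,d)
round 2: derive conn(g,a) via R2 from conn(g,d), knows(d,a)
round 2: derive conn(g,e) via R2 from conn(g,b), knows(b,e)
round 2: derive conn(g,g) via R2 from conn(g,b), knows(b,g)

no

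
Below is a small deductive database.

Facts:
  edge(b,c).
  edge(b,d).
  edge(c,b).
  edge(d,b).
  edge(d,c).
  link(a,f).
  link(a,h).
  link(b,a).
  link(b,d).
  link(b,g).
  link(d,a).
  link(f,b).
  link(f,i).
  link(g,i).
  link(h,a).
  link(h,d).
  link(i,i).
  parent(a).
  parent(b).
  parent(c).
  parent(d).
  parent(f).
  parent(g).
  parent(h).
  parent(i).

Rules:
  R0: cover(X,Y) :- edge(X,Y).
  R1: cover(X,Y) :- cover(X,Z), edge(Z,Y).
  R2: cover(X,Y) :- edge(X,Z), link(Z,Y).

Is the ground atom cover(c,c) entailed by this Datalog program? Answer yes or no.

round 1: derive cover(b,c) via R0 from edge(b,c)
round 1: derive cover(b,d) via R0 from edge(b,d)
round 1: derive cover(c,b) via R0 from edge(c,b)
round 1: derive cover(d,b) via R0 from edge(d,b)
round 1: derive cover(d,c) via R0 from edge(d,c)
round 1: derive cover(b,a) via R2 from edge(b,d), link(d,a)
round 1: derive cover(c,a) via R2 from edge(c,b), link(b,a)
round 1: derive cover(c,d) via R2 from edge(c,b), link(b,d)
round 1: derive cover(c,g) via R2 from edge(c,b), link(b,g)
round 1: derive cover(d,a) via R2 from edge(d,b), link(b,a)
round 1: derive cover(d,d) via R2 from edge(d,b), link(b,d)
round 1: derive cover(d,g) via R2 from edge(d,b), link(b,g)
round 2: derive cover(b,b) via R1 from cover(b,c), edge(c,b)
round 2: derive cover(c,c) via R1 from cover(c,b), edge(b,c)

yes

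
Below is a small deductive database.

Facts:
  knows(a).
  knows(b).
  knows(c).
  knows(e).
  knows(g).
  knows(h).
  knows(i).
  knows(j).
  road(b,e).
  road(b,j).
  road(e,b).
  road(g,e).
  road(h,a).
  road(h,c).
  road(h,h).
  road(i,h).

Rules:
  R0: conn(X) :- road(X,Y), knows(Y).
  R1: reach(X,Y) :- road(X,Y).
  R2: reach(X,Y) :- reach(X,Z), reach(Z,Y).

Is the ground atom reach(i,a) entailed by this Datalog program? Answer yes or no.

yes

round 1: derive reach(b,e) via R1 from road(b,e)
round 1: derive reach(b,j) via R1 from road(b,j)
round 1: derive reach(e,b) via R1 from road(e,b)
round 1: derive reach(g,e) via R1 from road(g,e)
round 1: derive reach(h,a) via R1 from road(h,a)
round 1: derive reach(h,c) via R1 from road(h,c)
round 1: derive reach(h,h) via R1 from road(h,h)
round 1: derive reach(i,h) via R1 from road(i,h)
round 2: derive reach(b,b) via R2 from reach(b,e), reach(e,b)
round 2: derive reach(e,e) via R2 from reach(e,b), reach(b,e)
round 2: derive reach(e,j) via R2 from reach(e,b), reach(b,j)
round 2: derive reach(g,b) via R2 from reach(g,e), reach(e,b)
round 2: derive reach(i,a) via R2 from reach(i,h), reach(h,a)
round 2: derive reach(i,c) via R2 from reach(i,h), reach(h,c)
round 3: derive reach(g,j) via R2 from reach(g,b), reach(b,j)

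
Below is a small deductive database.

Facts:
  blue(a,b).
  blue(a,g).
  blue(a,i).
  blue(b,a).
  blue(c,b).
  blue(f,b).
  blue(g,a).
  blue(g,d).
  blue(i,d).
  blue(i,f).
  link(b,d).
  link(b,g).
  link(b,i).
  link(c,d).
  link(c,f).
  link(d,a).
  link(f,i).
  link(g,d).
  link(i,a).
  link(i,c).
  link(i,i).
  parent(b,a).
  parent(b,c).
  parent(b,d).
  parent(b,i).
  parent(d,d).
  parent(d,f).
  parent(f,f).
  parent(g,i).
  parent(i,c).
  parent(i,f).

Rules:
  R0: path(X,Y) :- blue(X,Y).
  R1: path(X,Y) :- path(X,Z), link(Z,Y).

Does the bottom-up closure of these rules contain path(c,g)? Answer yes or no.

round 1: derive path(a,b) via R0 from blue(a,b)
round 1: derive path(a,g) via R0 from blue(a,g)
round 1: derive path(a,i) via R0 from blue(a,i)
round 1: derive path(b,a) via R0 from blue(b,a)
round 1: derive path(c,b) via R0 from blue(c,b)
round 1: derive path(f,b) via R0 from blue(f,b)
round 1: derive path(g,a) via R0 from blue(g,a)
round 1: derive path(g,d) via R0 from blue(g,d)
round 1: derive path(i,d) via R0 from blue(i,d)
round 1: derive path(i,f) via R0 from blue(i,f)
round 2: derive path(a,a) via R1 from path(a,i), link(i,a)
round 2: derive path(a,c) via R1 from path(a,i), link(i,c)
round 2: derive path(a,d) via R1 from path(a,b), link(b,d)
round 2: derive path(c,d) via R1 from path(c,b), link(b,d)
round 2: derive path(c,g) via R1 from path(c,b), link(b,g)
round 2: derive path(c,i) via R1 from path(c,b), link(b,i)
round 2: derive path(f,d) via R1 from path(f,b), link(b,d)
round 2: derive path(f,g) via R1 from path(f,b), link(b,g)
round 2: derive path(f,i) via R1 from path(f,b), link(b,i)
round 2: derive path(i,a) via R1 from path(i,d), link(d,a)
round 2: derive path(i,i) via R1 from path(i,f), link(f,i)
round 3: derive path(a,f) via R1 from path(a,c), link(c,f)
round 3: derive path(c,a) via R1 from path(c,d), link(d,a)
round 3: derive path(c,c) via R1 from path(c,i), link(i,c)
round 3: derive path(f,a) via R1 from path(f,d), link(d,a)
round 3: derive path(f,c) via R1 from path(f,i), link(i,c)
round 3: derive path(i,c) via R1 from path(i,i), link(i,c)
round 4: derive path(c,f) via R1 from path(c,c), link(c,f)
round 4: derive path(f,f) via R1 from path(f,c), link(c,f)

yes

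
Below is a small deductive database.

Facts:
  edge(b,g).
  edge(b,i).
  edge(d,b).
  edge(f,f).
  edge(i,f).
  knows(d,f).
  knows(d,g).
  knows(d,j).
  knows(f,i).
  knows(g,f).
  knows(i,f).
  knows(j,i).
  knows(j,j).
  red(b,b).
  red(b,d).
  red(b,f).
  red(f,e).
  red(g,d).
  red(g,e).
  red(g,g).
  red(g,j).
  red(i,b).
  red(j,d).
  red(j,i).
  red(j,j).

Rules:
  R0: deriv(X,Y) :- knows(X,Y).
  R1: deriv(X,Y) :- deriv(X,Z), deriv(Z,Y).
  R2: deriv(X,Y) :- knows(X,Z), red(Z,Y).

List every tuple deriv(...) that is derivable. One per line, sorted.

deriv(d,b)
deriv(d,d)
deriv(d,e)
deriv(d,f)
deriv(d,g)
deriv(d,i)
deriv(d,j)
deriv(f,b)
deriv(f,e)
deriv(f,f)
deriv(f,i)
deriv(g,b)
deriv(g,e)
deriv(g,f)
deriv(g,i)
deriv(i,b)
deriv(i,e)
deriv(i,f)
deriv(i,i)
deriv(j,b)
deriv(j,d)
deriv(j,e)
deriv(j,f)
deriv(j,g)
deriv(j,i)
deriv(j,j)

round 1: derive deriv(d,f) via R0 from knows(d,f)
round 1: derive deriv(d,g) via R0 from knows(d,g)
round 1: derive deriv(d,j) via R0 from knows(d,j)
round 1: derive deriv(f,i) via R0 from knows(f,i)
round 1: derive deriv(g,f) via R0 from knows(g,f)
round 1: derive deriv(i,f) via R0 from knows(i,f)
round 1: derive deriv(j,i) via R0 from knows(j,i)
round 1: derive deriv(j,j) via R0 from knows(j,j)
round 1: derive deriv(d,d) via R2 from knows(d,g), red(g,d)
round 1: derive deriv(d,e) via R2 from knows(d,f), red(f,e)
round 1: derive deriv(d,i) via R2 from knows(d,j), red(j,i)
round 1: derive deriv(f,b) via R2 from knows(f,i), red(i,b)
round 1: derive deriv(g,e) via R2 from knows(g,f), red(f,e)
round 1: derive deriv(i,e) via R2 from knows(i,f), red(f,e)
round 1: derive deriv(j,b) via R2 from knows(j,i), red(i,b)
round 1: derive deriv(j,d) via R2 from knows(j,j), red(j,d)
round 2: derive deriv(d,b) via R1 from deriv(d,f), deriv(f,b)
round 2: derive deriv(f,e) via R1 from deriv(f,i), deriv(i,e)
round 2: derive deriv(f,f) via R1 from deriv(f,i), deriv(i,f)
round 2: derive deriv(g,b) via R1 from deriv(g,f), deriv(f,b)
round 2: derive deriv(g,i) via R1 from deriv(g,f), deriv(f,i)
round 2: derive deriv(i,b) via R1 from deriv(i,f), deriv(f,b)
round 2: derive deriv(i,i) via R1 from deriv(i,f), deriv(f,i)
round 2: derive deriv(j,e) via R1 from deriv(j,d), deriv(d,e)
round 2: derive deriv(j,f) via R1 from deriv(j,d), deriv(d,f)
round 2: derive deriv(j,g) via R1 from deriv(j,d), deriv(d,g)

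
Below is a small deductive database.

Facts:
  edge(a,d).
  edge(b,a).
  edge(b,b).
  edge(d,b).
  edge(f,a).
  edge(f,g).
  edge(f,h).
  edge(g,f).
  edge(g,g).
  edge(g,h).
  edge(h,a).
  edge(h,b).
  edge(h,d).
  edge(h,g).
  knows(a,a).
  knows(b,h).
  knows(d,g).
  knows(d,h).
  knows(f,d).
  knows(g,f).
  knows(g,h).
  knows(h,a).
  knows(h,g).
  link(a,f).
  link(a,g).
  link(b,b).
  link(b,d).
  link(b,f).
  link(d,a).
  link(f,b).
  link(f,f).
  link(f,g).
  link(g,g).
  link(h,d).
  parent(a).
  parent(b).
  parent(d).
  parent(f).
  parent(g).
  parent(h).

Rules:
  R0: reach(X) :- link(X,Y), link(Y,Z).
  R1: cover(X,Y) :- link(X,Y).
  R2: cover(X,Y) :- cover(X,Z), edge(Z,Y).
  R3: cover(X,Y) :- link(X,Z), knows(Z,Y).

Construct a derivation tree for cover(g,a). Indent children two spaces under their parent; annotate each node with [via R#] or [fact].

round 1: derive cover(a,f) via R1 from link(a,f)
round 1: derive cover(a,g) via R1 from link(a,g)
round 1: derive cover(b,b) via R1 from link(b,b)
round 1: derive cover(b,d) via R1 from link(b,d)
round 1: derive cover(b,f) via R1 from link(b,f)
round 1: derive cover(d,a) via R1 from link(d,a)
round 1: derive cover(f,b) via R1 from link(f,b)
round 1: derive cover(f,f) via R1 from link(f,f)
round 1: derive cover(f,g) via R1 from link(f,g)
round 1: derive cover(g,g) via R1 from link(g,g)
round 1: derive cover(h,d) via R1 from link(h,d)
round 1: derive cover(a,d) via R3 from link(a,f), knows(f,d)
round 1: derive cover(a,h) via R3 from link(a,g), knows(g,h)
round 1: derive cover(b,g) via R3 from link(b,d), knows(d,g)
round 1: derive cover(b,h) via R3 from link(b,b), knows(b,h)
round 1: derive cover(f,d) via R3 from link(f,f), knows(f,d)
round 1: derive cover(f,h) via R3 from link(f,b), knows(b,h)
round 1: derive cover(g,f) via R3 from link(g,g), knows(g,f)
round 1: derive cover(g,h) via R3 from link(g,g), knows(g,h)
round 1: derive cover(h,g) via R3 from link(h,d), knows(d,g)
round 1: derive cover(h,h) via R3 from link(h,d), knows(d,h)
round 2: derive cover(a,a) via R2 from cover(a,f), edge(f,a)
round 2: derive cover(a,b) via R2 from cover(a,d), edge(d,b)
round 2: derive cover(b,a) via R2 from cover(b,b), edge(b,a)
round 2: derive cover(d,d) via R2 from cover(d,a), edge(a,d)
round 2: derive cover(f,a) via R2 from cover(f,b), edge(b,a)
round 2: derive cover(g,a) via R2 from cover(g,f), edge(f,a)
round 2: derive cover(g,b) via R2 from cover(g,h), edge(h,b)
round 2: derive cover(g,d) via R2 from cover(g,h), edge(h,d)
round 2: derive cover(h,a) via R2 from cover(h,h), edge(h,a)
round 2: derive cover(h,b) via R2 from cover(h,d), edge(d,b)
round 2: derive cover(h,f) via R2 from cover(h,g), edge(g,f)
round 3: derive cover(d,b) via R2 from cover(d,d), edge(d,b)

cover(g,a)  [via R2]
  cover(g,f)  [via R3]
    link(g,g)  [fact]
    knows(g,f)  [fact]
  edge(f,a)  [fact]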